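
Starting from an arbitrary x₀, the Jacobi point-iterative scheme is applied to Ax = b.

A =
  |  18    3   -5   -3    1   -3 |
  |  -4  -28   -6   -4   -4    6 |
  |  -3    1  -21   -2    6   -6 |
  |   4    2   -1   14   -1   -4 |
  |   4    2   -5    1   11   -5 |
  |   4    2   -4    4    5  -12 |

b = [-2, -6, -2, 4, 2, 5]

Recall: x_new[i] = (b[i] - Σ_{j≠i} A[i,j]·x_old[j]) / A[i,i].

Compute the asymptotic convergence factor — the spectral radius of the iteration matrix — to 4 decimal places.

0.9372

Write A = D+L+U with D = diag(18, -28, -21, 14, 11, -12).
T_J = -D⁻¹(L+U): T[1,0] = -(-4)/(-28) = -0.1429; T[1,1] = 0.
  T[0,:] = [+0.0000 -0.1667 +0.2778 +0.1667 -0.0556 +0.1667]
  T[1,:] = [-0.1429 +0.0000 -0.2143 -0.1429 -0.1429 +0.2143]
  T[2,:] = [-0.1429 +0.0476 +0.0000 -0.0952 +0.2857 -0.2857]
  T[3,:] = [-0.2857 -0.1429 +0.0714 +0.0000 +0.0714 +0.2857]
  T[4,:] = [-0.3636 -0.1818 +0.4545 -0.0909 +0.0000 +0.4545]
  T[5,:] = [+0.3333 +0.1667 -0.3333 +0.3333 +0.4167 +0.0000]
|roots of det(T-λI)|: 0.9372, 0.4727, 0.3117, 0.3117, 0.0649, 0.0309.
spectral radius ρ = 0.9372; 0.9372 < 1: convergent.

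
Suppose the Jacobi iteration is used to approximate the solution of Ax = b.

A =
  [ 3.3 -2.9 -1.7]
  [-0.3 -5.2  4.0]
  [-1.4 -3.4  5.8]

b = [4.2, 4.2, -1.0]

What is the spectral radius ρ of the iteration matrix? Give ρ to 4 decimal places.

0.8360

Split A = D + L + U, D = diag(3.3, -5.2, 5.8).
T_J = -D⁻¹(L+U): T[1,0] = -(-0.3)/(-5.2) = -0.0577; T[1,1] = 0.
  T[0,:] = [+0.0000  +0.8788  +0.5152]
  T[1,:] = [-0.0577  +0.0000  +0.7692]
  T[2,:] = [+0.2414  +0.5862  +0.0000]
|roots of det(T-λI)|: 0.8360, 0.4378, 0.3982.
ρ = 0.8360; 0.8360 < 1 ⇒ converges.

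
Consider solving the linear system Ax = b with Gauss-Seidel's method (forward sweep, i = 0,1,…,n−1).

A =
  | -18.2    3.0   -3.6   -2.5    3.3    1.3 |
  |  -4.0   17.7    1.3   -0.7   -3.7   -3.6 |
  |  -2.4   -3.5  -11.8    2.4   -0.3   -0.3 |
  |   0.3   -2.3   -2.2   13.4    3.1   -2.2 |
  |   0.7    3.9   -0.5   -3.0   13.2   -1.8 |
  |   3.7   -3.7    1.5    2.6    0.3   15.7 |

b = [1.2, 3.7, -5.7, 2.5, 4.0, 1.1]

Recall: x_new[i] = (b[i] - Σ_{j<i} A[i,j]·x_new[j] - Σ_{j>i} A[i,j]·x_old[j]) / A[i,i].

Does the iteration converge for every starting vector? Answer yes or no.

yes

Split A = D + L + U, D = diag(-18.2, 17.7, -11.8, 13.4, 13.2, 15.7).
T_GS = -(D+L)⁻¹U: row 0 first, T[0,2] = -(-3.6)/(-18.2) = -0.1978; later rows by forward substitution.
  T[0,:] = [+0.0000  +0.1648  -0.1978  -0.1374  +0.1813  +0.0714]
  T[1,:] = [+0.0000  +0.0373  -0.1181  +0.0085  +0.2500  +0.2195]
  T[2,:] = [+0.0000  -0.0446  +0.0753  +0.2288  -0.1365  -0.1051]
  T[3,:] = [+0.0000  -0.0046  -0.0035  +0.0421  -0.2149  +0.1830]
  T[4,:] = [+0.0000  -0.0225  +0.0475  +0.0230  -0.1375  +0.1053]
  T[5,:] = [+0.0000  -0.0246  +0.0113  +0.0051  +0.0674  +0.0126]
|λ(T)| sorted: 0.1803, 0.1482, 0.1482, 0.0680, 0.0680, 0.0000.
ρ(T) = max|λ| = 0.1803; 0.1803 < 1: convergent.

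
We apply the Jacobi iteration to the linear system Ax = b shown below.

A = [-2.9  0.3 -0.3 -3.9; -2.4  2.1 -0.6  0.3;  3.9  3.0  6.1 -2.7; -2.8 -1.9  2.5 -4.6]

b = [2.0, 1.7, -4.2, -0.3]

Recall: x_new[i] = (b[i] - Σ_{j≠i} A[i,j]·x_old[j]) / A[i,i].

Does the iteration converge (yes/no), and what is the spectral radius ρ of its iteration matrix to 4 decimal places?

no, ρ = 1.4660

Diagonal D = diag(-2.9, 2.1, 6.1, -4.6); L, U strict lower/upper.
Jacobi T = -D⁻¹(L+U): T[3,1] = -(-1.9)/(-4.6) = -0.4130; T[3,3] = 0.
  T[0,:] = [+0.0000  +0.1034  -0.1034  -1.3448]
  T[1,:] = [+1.1429  +0.0000  +0.2857  -0.1429]
  T[2,:] = [-0.6393  -0.4918  +0.0000  +0.4426]
  T[3,:] = [-0.6087  -0.4130  +0.5435  +0.0000]
|roots of det(T-λI)|: 1.4660, 0.6823, 0.6823, 0.6085.
ρ(T) = max|λ| = 1.4660; 1.4660 > 1: divergent.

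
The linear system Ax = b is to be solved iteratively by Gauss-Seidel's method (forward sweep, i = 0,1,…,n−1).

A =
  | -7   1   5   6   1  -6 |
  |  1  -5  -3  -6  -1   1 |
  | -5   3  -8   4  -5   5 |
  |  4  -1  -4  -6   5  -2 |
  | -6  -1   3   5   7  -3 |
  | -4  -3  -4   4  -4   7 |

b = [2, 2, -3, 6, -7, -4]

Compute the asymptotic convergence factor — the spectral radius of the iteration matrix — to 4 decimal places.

Split A = D + L + U, D = diag(-7, -5, -8, -6, 7, 7).
T_GS = -(D+L)⁻¹U: row 0 first, T[0,5] = -(-6)/(-7) = -0.8571; later rows by forward substitution.
  T[0,:] = [+0.0000  +0.1429  +0.7143  +0.8571  +0.1429  -0.8571]
  T[1,:] = [+0.0000  +0.0286  -0.4571  -1.0286  -0.1714  +0.0286]
  T[2,:] = [+0.0000  -0.0786  -0.6179  -0.4214  -0.7786  +1.1714]
  T[3,:] = [+0.0000  +0.1429  +0.9643  +1.0238  +1.4762  -1.6905]
  T[4,:] = [+0.0000  +0.0582  +0.1230  +0.0371  -0.6228  +0.4034]
  T[5,:] = [+0.0000  +0.0006  -0.6216  -0.7557  -1.6362  +1.3883]
|eigenvalues of T|: 1.5242, 0.4386, 0.2808, 0.2808, 0.1659, 0.0000.
ρ = 1.5242; 1.5242 > 1, so it fails to converge.

1.5242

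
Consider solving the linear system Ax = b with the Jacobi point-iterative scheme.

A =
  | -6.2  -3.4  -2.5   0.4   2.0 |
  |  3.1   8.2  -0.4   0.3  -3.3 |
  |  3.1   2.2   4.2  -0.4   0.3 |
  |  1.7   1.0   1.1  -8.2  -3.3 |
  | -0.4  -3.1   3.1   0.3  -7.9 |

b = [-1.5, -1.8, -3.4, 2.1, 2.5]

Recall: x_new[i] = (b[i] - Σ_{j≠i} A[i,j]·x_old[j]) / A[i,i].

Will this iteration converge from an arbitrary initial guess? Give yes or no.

yes

Diagonal D = diag(-6.2, 8.2, 4.2, -8.2, -7.9); L, U strict lower/upper.
T_J = -D⁻¹(L+U): T[4,1] = -(-3.1)/(-7.9) = -0.3924; T[4,4] = 0.
  T[0,:] = [+0.0000  -0.5484  -0.4032  +0.0645  +0.3226]
  T[1,:] = [-0.3780  +0.0000  +0.0488  -0.0366  +0.4024]
  T[2,:] = [-0.7381  -0.5238  +0.0000  +0.0952  -0.0714]
  T[3,:] = [+0.2073  +0.1220  +0.1341  +0.0000  -0.4024]
  T[4,:] = [-0.0506  -0.3924  +0.3924  +0.0380  +0.0000]
eigenvalue magnitudes: 0.8557, 0.6151, 0.5513, 0.5513, 0.0123.
ρ(T) = max|λ| = 0.8557; 0.8557 < 1 ⇒ converges.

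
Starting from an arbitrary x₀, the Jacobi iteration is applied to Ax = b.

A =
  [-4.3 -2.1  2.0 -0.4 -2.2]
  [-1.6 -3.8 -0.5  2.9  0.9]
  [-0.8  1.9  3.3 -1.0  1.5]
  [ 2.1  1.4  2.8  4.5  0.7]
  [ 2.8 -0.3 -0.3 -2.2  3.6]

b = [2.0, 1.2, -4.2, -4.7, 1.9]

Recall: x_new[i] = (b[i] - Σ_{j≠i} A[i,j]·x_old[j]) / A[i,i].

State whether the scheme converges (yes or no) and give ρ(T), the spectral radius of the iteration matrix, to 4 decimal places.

Let D = diag(-4.3, -3.8, 3.3, 4.5, 3.6); L, U the strict triangles.
Jacobi: T = -D⁻¹(L+U), T[0,3] = -(-0.4)/(-4.3) = -0.0930; T[0,0] = 0.
  T[0,:] = [+0.0000 -0.4884 +0.4651 -0.0930 -0.5116]
  T[1,:] = [-0.4211 +0.0000 -0.1316 +0.7632 +0.2368]
  T[2,:] = [+0.2424 -0.5758 +0.0000 +0.3030 -0.4545]
  T[3,:] = [-0.4667 -0.3111 -0.6222 +0.0000 -0.1556]
  T[4,:] = [-0.7778 +0.0833 +0.0833 +0.6111 +0.0000]
|λ(T)| sorted: 1.2520, 0.9031, 0.9031, 0.5193, 0.1233.
spectral radius ρ = 1.2520; 1.2520 > 1, so it fails to converge.

no, ρ = 1.2520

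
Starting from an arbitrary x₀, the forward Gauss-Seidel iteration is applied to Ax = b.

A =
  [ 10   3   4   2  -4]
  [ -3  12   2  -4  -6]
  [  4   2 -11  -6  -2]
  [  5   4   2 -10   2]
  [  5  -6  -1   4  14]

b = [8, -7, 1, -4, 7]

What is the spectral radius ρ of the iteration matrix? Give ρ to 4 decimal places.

Split A = D + L + U, D = diag(10, 12, -11, -10, 14).
Gauss-Seidel: T = -(D+L)⁻¹U, row 0 first, T[0,3] = -(2)/(10) = -0.2000; later rows by forward substitution.
  T[0,:] = [+0.0000, -0.3000, -0.4000, -0.2000, +0.4000]
  T[1,:] = [+0.0000, -0.0750, -0.2667, +0.2833, +0.6000]
  T[2,:] = [+0.0000, -0.1227, -0.1939, -0.5667, +0.0727]
  T[3,:] = [+0.0000, -0.2045, -0.3455, -0.1000, +0.6545]
  T[4,:] = [+0.0000, +0.1247, +0.1134, +0.1810, -0.0675]
|eigenvalues of T|: 0.8212, 0.3741, 0.0796, 0.0796, 0.0000.
ρ = 0.8212; 0.8212 < 1: convergent.

0.8212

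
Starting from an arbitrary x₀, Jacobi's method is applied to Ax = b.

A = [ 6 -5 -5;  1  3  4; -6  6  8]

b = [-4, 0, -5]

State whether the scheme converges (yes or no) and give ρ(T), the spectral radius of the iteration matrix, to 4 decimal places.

A = D + L + U where D = diag(6, 3, 8).
T_J = -D⁻¹(L+U): T[2,0] = -(-6)/(8) = +0.7500; T[2,2] = 0.
  T[0,:] = [+0.0000  +0.8333  +0.8333]
  T[1,:] = [-0.3333  +0.0000  -1.3333]
  T[2,:] = [+0.7500  -0.7500  +0.0000]
|roots of det(T-λI)|: 1.3459, 0.6814, 0.6814.
ρ = 1.3459; 1.3459 > 1 ⇒ diverges.

no, ρ = 1.3459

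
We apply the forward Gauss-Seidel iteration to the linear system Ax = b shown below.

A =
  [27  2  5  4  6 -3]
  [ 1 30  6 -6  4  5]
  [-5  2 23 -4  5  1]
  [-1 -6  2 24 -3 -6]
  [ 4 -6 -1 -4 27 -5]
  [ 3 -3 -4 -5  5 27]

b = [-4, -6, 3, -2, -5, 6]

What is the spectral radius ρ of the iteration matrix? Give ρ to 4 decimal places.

0.1866

Write A = D+L+U with D = diag(27, 30, 23, 24, 27, 27).
Gauss-Seidel: T = -(D+L)⁻¹U, row 0 first, T[0,4] = -(6)/(27) = -0.2222; later rows by forward substitution.
  T[0,:] = [+0.0000  -0.0741  -0.1852  -0.1481  -0.2222  +0.1111]
  T[1,:] = [+0.0000  +0.0025  -0.1938  +0.2049  -0.1259  -0.1704]
  T[2,:] = [+0.0000  -0.0163  -0.0234  +0.1239  -0.2548  -0.0045]
  T[3,:] = [+0.0000  -0.0011  -0.0542  +0.0347  +0.1055  +0.2124]
  T[4,:] = [+0.0000  +0.0108  -0.0245  +0.0772  +0.0111  +0.1622]
  T[5,:] = [+0.0000  +0.0039  -0.0099  +0.0497  -0.0096  -0.0226]
eigenvalue magnitudes: 0.1866, 0.1151, 0.1151, 0.0708, 0.0379, 0.0000.
spectral radius ρ = 0.1866; 0.1866 < 1, so it converges for any x₀.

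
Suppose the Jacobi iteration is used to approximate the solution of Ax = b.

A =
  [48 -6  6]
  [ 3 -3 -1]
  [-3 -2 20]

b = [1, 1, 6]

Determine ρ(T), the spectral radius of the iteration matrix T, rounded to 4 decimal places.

Write A = D+L+U with D = diag(48, -3, 20).
T_J = -D⁻¹(L+U): T[0,2] = -(6)/(48) = -0.1250; T[0,0] = 0.
  T[0,:] = [+0.0000 +0.1250 -0.1250]
  T[1,:] = [+1.0000 +0.0000 -0.3333]
  T[2,:] = [+0.1500 +0.1000 +0.0000]
moduli |λ_i(T)| = 0.3547, 0.2299, 0.2299.
ρ(T) = max|λ| = 0.3547; 0.3547 < 1 ⇒ converges.

0.3547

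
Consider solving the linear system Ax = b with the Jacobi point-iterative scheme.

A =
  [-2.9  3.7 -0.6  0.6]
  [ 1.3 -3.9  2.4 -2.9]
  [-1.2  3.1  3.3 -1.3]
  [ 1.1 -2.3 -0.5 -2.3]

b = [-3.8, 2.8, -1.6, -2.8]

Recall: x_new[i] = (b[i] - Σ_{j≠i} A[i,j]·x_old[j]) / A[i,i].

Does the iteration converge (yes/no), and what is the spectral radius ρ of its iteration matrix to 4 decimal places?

no, ρ = 1.1414

Split A = D + L + U, D = diag(-2.9, -3.9, 3.3, -2.3).
T_J = -D⁻¹(L+U): T[0,3] = -(0.6)/(-2.9) = +0.2069; T[0,0] = 0.
  T[0,:] = [+0.0000 +1.2759 -0.2069 +0.2069]
  T[1,:] = [+0.3333 +0.0000 +0.6154 -0.7436]
  T[2,:] = [+0.3636 -0.9394 +0.0000 +0.3939]
  T[3,:] = [+0.4783 -1.0000 -0.2174 +0.0000]
|roots of det(T-λI)|: 1.1414, 0.6696, 0.6696, 0.5829.
spectral radius ρ = 1.1414; 1.1414 > 1 ⇒ diverges.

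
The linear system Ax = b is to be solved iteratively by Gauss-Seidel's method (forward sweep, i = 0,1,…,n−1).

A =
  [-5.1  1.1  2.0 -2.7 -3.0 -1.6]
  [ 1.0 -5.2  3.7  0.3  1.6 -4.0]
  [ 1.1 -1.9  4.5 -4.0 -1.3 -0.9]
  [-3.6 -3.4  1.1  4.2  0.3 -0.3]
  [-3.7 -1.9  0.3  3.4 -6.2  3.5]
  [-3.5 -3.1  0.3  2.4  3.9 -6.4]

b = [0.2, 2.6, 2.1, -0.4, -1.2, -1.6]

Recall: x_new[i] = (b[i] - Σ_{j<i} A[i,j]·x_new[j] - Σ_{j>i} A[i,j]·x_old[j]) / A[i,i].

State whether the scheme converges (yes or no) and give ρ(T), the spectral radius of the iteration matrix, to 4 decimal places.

no, ρ = 1.2646

Write A = D+L+U with D = diag(-5.1, -5.2, 4.5, 4.2, -6.2, -6.4).
T_GS = -(D+L)⁻¹U: row 0 first, T[0,1] = -(1.1)/(-5.1) = +0.2157; later rows by forward substitution.
  T[0,:] = [+0.0000  +0.2157  +0.3922  -0.5294  -0.5882  -0.3137]
  T[1,:] = [+0.0000  +0.0415  +0.7870  -0.0441  +0.1946  -0.8296]
  T[2,:] = [+0.0000  -0.0352  +0.2364  +0.9997  +0.5148  -0.0736]
  T[3,:] = [+0.0000  +0.2277  +0.9113  -0.7513  -0.5530  -0.8498]
  T[4,:] = [+0.0000  -0.0183  +0.0360  -0.0342  +0.0131  +0.5364]
  T[5,:] = [+0.0000  -0.0655  -0.2209  +0.0552  +0.0522  +0.5781]
|roots of det(T-λI)|: 1.2646, 1.0625, 0.3628, 0.1028, 0.0600, 0.0000.
ρ(T) = max|λ| = 1.2646; 1.2646 > 1 ⇒ diverges.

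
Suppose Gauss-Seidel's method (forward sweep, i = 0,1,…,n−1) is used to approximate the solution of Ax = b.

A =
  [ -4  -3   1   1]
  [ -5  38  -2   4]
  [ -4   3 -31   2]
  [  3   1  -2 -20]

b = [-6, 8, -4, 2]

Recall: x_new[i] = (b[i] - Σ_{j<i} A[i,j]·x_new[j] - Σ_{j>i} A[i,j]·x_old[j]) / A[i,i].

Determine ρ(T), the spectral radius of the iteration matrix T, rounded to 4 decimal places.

0.1980

Split A = D + L + U, D = diag(-4, 38, -31, -20).
GS T = -(D+L)⁻¹U: row 0 first, T[0,1] = -(-3)/(-4) = -0.7500; later rows by forward substitution.
  T[0,:] = [+0.0000  -0.7500  +0.2500  +0.2500]
  T[1,:] = [+0.0000  -0.0987  +0.0855  -0.0724]
  T[2,:] = [+0.0000  +0.0872  -0.0240  +0.0253]
  T[3,:] = [+0.0000  -0.1262  +0.0442  +0.0314]
eigenvalue magnitudes: 0.1980, 0.0836, 0.0231, 0.0000.
spectral radius ρ = 0.1980; 0.1980 < 1 ⇒ converges.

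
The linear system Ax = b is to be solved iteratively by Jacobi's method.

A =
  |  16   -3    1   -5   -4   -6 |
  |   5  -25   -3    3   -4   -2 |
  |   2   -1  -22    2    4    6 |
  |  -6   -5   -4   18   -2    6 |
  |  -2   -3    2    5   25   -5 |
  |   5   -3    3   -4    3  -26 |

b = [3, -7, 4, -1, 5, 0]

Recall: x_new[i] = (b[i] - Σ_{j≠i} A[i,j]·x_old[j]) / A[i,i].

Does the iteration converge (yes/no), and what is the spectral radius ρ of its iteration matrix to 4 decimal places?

yes, ρ = 0.5996

Let D = diag(16, -25, -22, 18, 25, -26); L, U the strict triangles.
Jacobi: T = -D⁻¹(L+U), T[0,5] = -(-6)/(16) = +0.3750; T[0,0] = 0.
  T[0,:] = [+0.0000, +0.1875, -0.0625, +0.3125, +0.2500, +0.3750]
  T[1,:] = [+0.2000, +0.0000, -0.1200, +0.1200, -0.1600, -0.0800]
  T[2,:] = [+0.0909, -0.0455, +0.0000, +0.0909, +0.1818, +0.2727]
  T[3,:] = [+0.3333, +0.2778, +0.2222, +0.0000, +0.1111, -0.3333]
  T[4,:] = [+0.0800, +0.1200, -0.0800, -0.2000, +0.0000, +0.2000]
  T[5,:] = [+0.1923, -0.1154, +0.1154, -0.1538, +0.1154, +0.0000]
moduli |λ_i(T)| = 0.5996, 0.4318, 0.3963, 0.1935, 0.1935, 0.0240.
spectral radius ρ = 0.5996; 0.5996 < 1: convergent.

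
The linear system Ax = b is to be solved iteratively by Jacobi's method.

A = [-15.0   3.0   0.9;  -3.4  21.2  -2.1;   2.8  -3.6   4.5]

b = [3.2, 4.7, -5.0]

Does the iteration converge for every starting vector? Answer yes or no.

Diagonal D = diag(-15, 21.2, 4.5); L, U strict lower/upper.
T_J = -D⁻¹(L+U): T[0,1] = -(3)/(-15) = +0.2000; T[0,0] = 0.
  T[0,:] = [+0.0000, +0.2000, +0.0600]
  T[1,:] = [+0.1604, +0.0000, +0.0991]
  T[2,:] = [-0.6222, +0.8000, +0.0000]
|roots of det(T-λI)|: 0.2991, 0.2326, 0.0665.
spectral radius ρ = 0.2991; 0.2991 < 1: convergent.

yes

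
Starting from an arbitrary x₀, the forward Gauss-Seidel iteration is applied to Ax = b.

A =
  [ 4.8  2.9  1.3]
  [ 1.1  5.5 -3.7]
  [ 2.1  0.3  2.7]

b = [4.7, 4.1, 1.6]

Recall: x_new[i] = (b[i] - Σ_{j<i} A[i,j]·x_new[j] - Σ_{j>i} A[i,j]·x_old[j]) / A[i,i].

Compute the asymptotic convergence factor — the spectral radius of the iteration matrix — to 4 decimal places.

Let D = diag(4.8, 5.5, 2.7); L, U the strict triangles.
T_GS = -(D+L)⁻¹U: row 0 first, T[0,2] = -(1.3)/(4.8) = -0.2708; later rows by forward substitution.
  T[0,:] = [+0.0000 -0.6042 -0.2708]
  T[1,:] = [+0.0000 +0.1208 +0.7269]
  T[2,:] = [+0.0000 +0.4565 +0.1299]
moduli |λ_i(T)| = 0.7014, 0.4507, 0.0000.
spectral radius ρ = 0.7014; 0.7014 < 1 ⇒ converges.

0.7014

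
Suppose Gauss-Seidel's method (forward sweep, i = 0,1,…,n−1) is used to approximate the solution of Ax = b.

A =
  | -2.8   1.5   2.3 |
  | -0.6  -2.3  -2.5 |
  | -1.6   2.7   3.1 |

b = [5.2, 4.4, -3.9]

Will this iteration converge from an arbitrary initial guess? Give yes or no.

Let D = diag(-2.8, -2.3, 3.1); L, U the strict triangles.
GS T = -(D+L)⁻¹U: row 0 first, T[0,1] = -(1.5)/(-2.8) = +0.5357; later rows by forward substitution.
  T[0,:] = [+0.0000  +0.5357  +0.8214]
  T[1,:] = [+0.0000  -0.1398  -1.3012]
  T[2,:] = [+0.0000  +0.3982  +1.5573]
|eigenvalues of T|: 1.1580, 0.2595, 0.0000.
spectral radius ρ = 1.1580; 1.1580 > 1 ⇒ diverges.

no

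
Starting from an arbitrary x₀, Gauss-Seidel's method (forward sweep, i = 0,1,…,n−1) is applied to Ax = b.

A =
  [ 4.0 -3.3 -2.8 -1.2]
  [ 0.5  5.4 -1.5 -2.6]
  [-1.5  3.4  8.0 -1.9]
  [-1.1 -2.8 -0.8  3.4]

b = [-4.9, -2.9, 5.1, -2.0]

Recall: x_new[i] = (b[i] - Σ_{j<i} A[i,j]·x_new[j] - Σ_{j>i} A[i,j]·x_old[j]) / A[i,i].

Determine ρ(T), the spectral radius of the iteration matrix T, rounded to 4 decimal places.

Split A = D + L + U, D = diag(4, 5.4, 8, 3.4).
GS T = -(D+L)⁻¹U: row 0 first, T[0,1] = -(-3.3)/(4) = +0.8250; later rows by forward substitution.
  T[0,:] = [+0.0000, +0.8250, +0.7000, +0.3000]
  T[1,:] = [+0.0000, -0.0764, +0.2130, +0.4537]
  T[2,:] = [+0.0000, +0.1872, +0.0407, +0.1009]
  T[3,:] = [+0.0000, +0.2480, +0.4114, +0.4944]
|eigenvalues of T|: 0.7681, 0.1862, 0.1231, 0.0000.
ρ(T) = max|λ| = 0.7681; 0.7681 < 1 ⇒ converges.

0.7681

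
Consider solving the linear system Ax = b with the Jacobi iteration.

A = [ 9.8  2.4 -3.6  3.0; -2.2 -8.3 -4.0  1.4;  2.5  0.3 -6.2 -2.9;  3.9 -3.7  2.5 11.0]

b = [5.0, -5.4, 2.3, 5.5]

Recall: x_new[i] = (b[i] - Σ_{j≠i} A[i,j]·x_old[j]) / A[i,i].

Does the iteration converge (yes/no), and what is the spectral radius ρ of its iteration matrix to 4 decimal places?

yes, ρ = 0.8914

Split A = D + L + U, D = diag(9.8, -8.3, -6.2, 11).
Jacobi T = -D⁻¹(L+U): T[2,1] = -(0.3)/(-6.2) = +0.0484; T[2,2] = 0.
  T[0,:] = [+0.0000  -0.2449  +0.3673  -0.3061]
  T[1,:] = [-0.2651  +0.0000  -0.4819  +0.1687]
  T[2,:] = [+0.4032  +0.0484  +0.0000  -0.4677]
  T[3,:] = [-0.3545  +0.3364  -0.2273  +0.0000]
|roots of det(T-λI)|: 0.8914, 0.3828, 0.3828, 0.3365.
spectral radius ρ = 0.8914; 0.8914 < 1: convergent.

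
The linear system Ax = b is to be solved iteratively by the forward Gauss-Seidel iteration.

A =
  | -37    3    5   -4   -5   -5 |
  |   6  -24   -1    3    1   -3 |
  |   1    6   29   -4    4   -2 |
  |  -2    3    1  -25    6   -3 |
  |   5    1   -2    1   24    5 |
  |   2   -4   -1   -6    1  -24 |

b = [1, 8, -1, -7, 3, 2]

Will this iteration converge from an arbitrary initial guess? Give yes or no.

yes

A = D + L + U where D = diag(-37, -24, 29, -25, 24, -24).
T_GS = -(D+L)⁻¹U: row 0 first, T[0,4] = -(-5)/(-37) = -0.1351; later rows by forward substitution.
  T[0,:] = [+0.0000 +0.0811 +0.1351 -0.1081 -0.1351 -0.1351]
  T[1,:] = [+0.0000 +0.0203 -0.0079 +0.0980 +0.0079 -0.1588]
  T[2,:] = [+0.0000 -0.0070 -0.0030 +0.1214 -0.1349 +0.1065]
  T[3,:] = [+0.0000 -0.0043 -0.0119 +0.0253 +0.2464 -0.1240]
  T[4,:] = [+0.0000 -0.0181 -0.0276 +0.0275 +0.0063 -0.1595]
  T[5,:] = [+0.0000 +0.0040 +0.0145 -0.0356 -0.0683 +0.0351]
|eigenvalues of T|: 0.1774, 0.1070, 0.0699, 0.0584, 0.0250, 0.0000.
ρ(T) = max|λ| = 0.1774; 0.1774 < 1 ⇒ converges.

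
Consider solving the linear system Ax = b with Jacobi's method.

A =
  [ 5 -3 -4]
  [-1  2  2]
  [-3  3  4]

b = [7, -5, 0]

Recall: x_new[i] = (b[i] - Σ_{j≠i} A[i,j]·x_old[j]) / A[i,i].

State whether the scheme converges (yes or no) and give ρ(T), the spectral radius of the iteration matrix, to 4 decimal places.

no, ρ = 1.4698

A = D + L + U where D = diag(5, 2, 4).
T_J = -D⁻¹(L+U): T[0,1] = -(-3)/(5) = +0.6000; T[0,0] = 0.
  T[0,:] = [+0.0000, +0.6000, +0.8000]
  T[1,:] = [+0.5000, +0.0000, -1.0000]
  T[2,:] = [+0.7500, -0.7500, +0.0000]
moduli |λ_i(T)| = 1.4698, 0.9075, 0.5623.
ρ = 1.4698; 1.4698 > 1: divergent.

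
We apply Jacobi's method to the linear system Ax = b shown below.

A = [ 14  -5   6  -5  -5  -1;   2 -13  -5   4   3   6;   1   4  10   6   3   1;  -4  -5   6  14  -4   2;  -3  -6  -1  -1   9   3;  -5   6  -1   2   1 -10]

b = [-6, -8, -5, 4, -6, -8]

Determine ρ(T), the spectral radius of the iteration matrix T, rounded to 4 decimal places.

1.2643

Write A = D+L+U with D = diag(14, -13, 10, 14, 9, -10).
Jacobi T = -D⁻¹(L+U): T[2,4] = -(3)/(10) = -0.3000; T[2,2] = 0.
  T[0,:] = [+0.0000 +0.3571 -0.4286 +0.3571 +0.3571 +0.0714]
  T[1,:] = [+0.1538 +0.0000 -0.3846 +0.3077 +0.2308 +0.4615]
  T[2,:] = [-0.1000 -0.4000 +0.0000 -0.6000 -0.3000 -0.1000]
  T[3,:] = [+0.2857 +0.3571 -0.4286 +0.0000 +0.2857 -0.1429]
  T[4,:] = [+0.3333 +0.6667 +0.1111 +0.1111 +0.0000 -0.3333]
  T[5,:] = [-0.5000 +0.6000 -0.1000 +0.2000 +0.1000 +0.0000]
|λ(T)| sorted: 1.2643, 0.5304, 0.5017, 0.5017, 0.2948, 0.0841.
ρ = 1.2643; 1.2643 > 1, so it fails to converge.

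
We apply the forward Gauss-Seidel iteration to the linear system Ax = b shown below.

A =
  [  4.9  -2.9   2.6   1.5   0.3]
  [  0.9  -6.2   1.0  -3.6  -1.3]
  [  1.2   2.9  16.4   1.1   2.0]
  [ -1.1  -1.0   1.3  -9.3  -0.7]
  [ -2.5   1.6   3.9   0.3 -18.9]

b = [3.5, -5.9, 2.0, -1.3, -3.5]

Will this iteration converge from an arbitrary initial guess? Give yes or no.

A = D + L + U where D = diag(4.9, -6.2, 16.4, -9.3, -18.9).
GS T = -(D+L)⁻¹U: row 0 first, T[0,4] = -(0.3)/(4.9) = -0.0612; later rows by forward substitution.
  T[0,:] = [+0.0000, +0.5918, -0.5306, -0.3061, -0.0612]
  T[1,:] = [+0.0000, +0.0859, +0.0843, -0.6251, -0.2186]
  T[2,:] = [+0.0000, -0.0585, +0.0239, +0.0659, -0.0788]
  T[3,:] = [+0.0000, -0.0874, +0.0570, +0.1126, -0.0555]
  T[4,:] = [+0.0000, -0.0845, +0.0832, +0.0030, -0.0276]
|λ(T)| sorted: 0.3489, 0.1666, 0.0401, 0.0274, 0.0000.
ρ = 0.3489; 0.3489 < 1, so it converges for any x₀.

yes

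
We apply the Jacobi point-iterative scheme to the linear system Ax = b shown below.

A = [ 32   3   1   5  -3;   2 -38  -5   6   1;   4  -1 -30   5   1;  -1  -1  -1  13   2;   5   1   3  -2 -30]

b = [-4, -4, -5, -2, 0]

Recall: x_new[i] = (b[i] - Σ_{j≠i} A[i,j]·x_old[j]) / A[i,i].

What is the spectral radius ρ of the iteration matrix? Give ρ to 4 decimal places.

Write A = D+L+U with D = diag(32, -38, -30, 13, -30).
Jacobi: T = -D⁻¹(L+U), T[3,4] = -(2)/(13) = -0.1538; T[3,3] = 0.
  T[0,:] = [+0.0000  -0.0938  -0.0312  -0.1562  +0.0938]
  T[1,:] = [+0.0526  +0.0000  -0.1316  +0.1579  +0.0263]
  T[2,:] = [+0.1333  -0.0333  +0.0000  +0.1667  +0.0333]
  T[3,:] = [+0.0769  +0.0769  +0.0769  +0.0000  -0.1538]
  T[4,:] = [+0.1667  +0.0333  +0.1000  -0.0667  +0.0000]
|λ(T)| sorted: 0.2662, 0.1982, 0.1366, 0.1366, 0.0618.
ρ = 0.2662; 0.2662 < 1: convergent.

0.2662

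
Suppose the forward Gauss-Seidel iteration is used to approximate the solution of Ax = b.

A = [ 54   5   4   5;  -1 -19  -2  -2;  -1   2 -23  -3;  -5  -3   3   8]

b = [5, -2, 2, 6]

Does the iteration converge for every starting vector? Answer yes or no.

Let D = diag(54, -19, -23, 8); L, U the strict triangles.
GS T = -(D+L)⁻¹U: row 0 first, T[0,1] = -(5)/(54) = -0.0926; later rows by forward substitution.
  T[0,:] = [+0.0000, -0.0926, -0.0741, -0.0926]
  T[1,:] = [+0.0000, +0.0049, -0.1014, -0.1004]
  T[2,:] = [+0.0000, +0.0044, -0.0056, -0.1351]
  T[3,:] = [+0.0000, -0.0577, -0.0822, -0.0448]
eigenvalue magnitudes: 0.1699, 0.0684, 0.0684, 0.0000.
spectral radius ρ = 0.1699; 0.1699 < 1, so it converges for any x₀.

yes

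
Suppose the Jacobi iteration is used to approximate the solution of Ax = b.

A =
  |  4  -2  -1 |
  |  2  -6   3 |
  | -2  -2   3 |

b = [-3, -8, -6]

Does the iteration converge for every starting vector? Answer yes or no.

Split A = D + L + U, D = diag(4, -6, 3).
T_J = -D⁻¹(L+U): T[0,1] = -(-2)/(4) = +0.5000; T[0,0] = 0.
  T[0,:] = [+0.0000, +0.5000, +0.2500]
  T[1,:] = [+0.3333, +0.0000, +0.5000]
  T[2,:] = [+0.6667, +0.6667, +0.0000]
|λ(T)| sorted: 0.9491, 0.4839, 0.4839.
ρ = 0.9491; 0.9491 < 1, so it converges for any x₀.

yes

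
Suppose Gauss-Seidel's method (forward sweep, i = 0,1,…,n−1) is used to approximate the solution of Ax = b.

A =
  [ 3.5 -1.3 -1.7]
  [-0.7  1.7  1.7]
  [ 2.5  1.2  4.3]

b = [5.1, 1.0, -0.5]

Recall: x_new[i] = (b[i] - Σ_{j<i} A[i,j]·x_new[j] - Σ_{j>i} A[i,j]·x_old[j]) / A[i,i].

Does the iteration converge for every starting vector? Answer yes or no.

Write A = D+L+U with D = diag(3.5, 1.7, 4.3).
T_GS = -(D+L)⁻¹U: row 0 first, T[0,1] = -(-1.3)/(3.5) = +0.3714; later rows by forward substitution.
  T[0,:] = [+0.0000, +0.3714, +0.4857]
  T[1,:] = [+0.0000, +0.1529, -0.8000]
  T[2,:] = [+0.0000, -0.2586, -0.0591]
|eigenvalues of T|: 0.5140, 0.4202, 0.0000.
ρ(T) = max|λ| = 0.5140; 0.5140 < 1 ⇒ converges.

yes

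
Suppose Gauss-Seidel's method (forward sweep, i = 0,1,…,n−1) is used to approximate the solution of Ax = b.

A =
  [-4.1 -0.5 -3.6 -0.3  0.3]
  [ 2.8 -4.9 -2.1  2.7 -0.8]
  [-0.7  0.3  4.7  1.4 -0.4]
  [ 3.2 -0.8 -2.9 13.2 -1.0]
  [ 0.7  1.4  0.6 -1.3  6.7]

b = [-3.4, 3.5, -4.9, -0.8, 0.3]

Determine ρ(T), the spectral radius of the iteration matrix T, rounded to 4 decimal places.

A = D + L + U where D = diag(-4.1, -4.9, 4.7, 13.2, 6.7).
Gauss-Seidel: T = -(D+L)⁻¹U, row 0 first, T[0,2] = -(-3.6)/(-4.1) = -0.8780; later rows by forward substitution.
  T[0,:] = [+0.0000 -0.1220 -0.8780 -0.0732 +0.0732]
  T[1,:] = [+0.0000 -0.0697 -0.9303 +0.5092 -0.1215]
  T[2,:] = [+0.0000 -0.0137 -0.0714 -0.3413 +0.1038]
  T[3,:] = [+0.0000 +0.0223 +0.1408 -0.0264 +0.0735]
  T[4,:] = [+0.0000 +0.0329 +0.3198 -0.0733 +0.0227]
moduli |λ_i(T)| = 0.2150, 0.1374, 0.1374, 0.0303, 0.0000.
spectral radius ρ = 0.2150; 0.2150 < 1: convergent.

0.2150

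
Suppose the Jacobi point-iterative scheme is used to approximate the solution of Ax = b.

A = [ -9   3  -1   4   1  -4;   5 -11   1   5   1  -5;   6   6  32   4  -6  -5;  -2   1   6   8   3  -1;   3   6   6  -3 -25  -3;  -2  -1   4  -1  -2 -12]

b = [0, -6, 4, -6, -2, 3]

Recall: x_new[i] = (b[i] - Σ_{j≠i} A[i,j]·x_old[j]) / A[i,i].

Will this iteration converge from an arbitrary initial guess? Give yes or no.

Diagonal D = diag(-9, -11, 32, 8, -25, -12); L, U strict lower/upper.
Jacobi T = -D⁻¹(L+U): T[2,5] = -(-5)/(32) = +0.1562; T[2,2] = 0.
  T[0,:] = [+0.0000  +0.3333  -0.1111  +0.4444  +0.1111  -0.4444]
  T[1,:] = [+0.4545  +0.0000  +0.0909  +0.4545  +0.0909  -0.4545]
  T[2,:] = [-0.1875  -0.1875  +0.0000  -0.1250  +0.1875  +0.1562]
  T[3,:] = [+0.2500  -0.1250  -0.7500  +0.0000  -0.3750  +0.1250]
  T[4,:] = [+0.1200  +0.2400  +0.2400  -0.1200  +0.0000  -0.1200]
  T[5,:] = [-0.1667  -0.0833  +0.3333  -0.0833  -0.1667  +0.0000]
eigenvalue magnitudes: 0.8663, 0.4508, 0.4508, 0.4420, 0.3865, 0.0998.
spectral radius ρ = 0.8663; 0.8663 < 1: convergent.

yes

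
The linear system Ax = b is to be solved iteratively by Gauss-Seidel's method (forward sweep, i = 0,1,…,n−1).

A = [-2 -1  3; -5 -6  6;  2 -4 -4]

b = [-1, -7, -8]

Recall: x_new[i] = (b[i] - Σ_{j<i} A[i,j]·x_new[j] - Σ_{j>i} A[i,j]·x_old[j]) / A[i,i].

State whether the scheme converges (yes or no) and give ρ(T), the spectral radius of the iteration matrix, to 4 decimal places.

no, ρ = 1.2101

Split A = D + L + U, D = diag(-2, -6, -4).
T_GS = -(D+L)⁻¹U: row 0 first, T[0,1] = -(-1)/(-2) = -0.5000; later rows by forward substitution.
  T[0,:] = [+0.0000 -0.5000 +1.5000]
  T[1,:] = [+0.0000 +0.4167 -0.2500]
  T[2,:] = [+0.0000 -0.6667 +1.0000]
|roots of det(T-λI)|: 1.2101, 0.2066, 0.0000.
spectral radius ρ = 1.2101; 1.2101 > 1: divergent.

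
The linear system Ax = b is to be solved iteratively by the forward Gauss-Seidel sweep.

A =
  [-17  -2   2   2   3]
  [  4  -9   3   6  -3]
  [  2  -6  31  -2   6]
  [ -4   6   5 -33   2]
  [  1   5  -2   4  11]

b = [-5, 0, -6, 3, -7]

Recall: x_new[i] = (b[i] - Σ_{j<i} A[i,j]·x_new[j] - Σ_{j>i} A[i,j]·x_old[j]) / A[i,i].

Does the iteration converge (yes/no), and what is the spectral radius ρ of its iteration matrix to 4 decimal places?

yes, ρ = 0.3914

A = D + L + U where D = diag(-17, -9, 31, -33, 11).
Gauss-Seidel: T = -(D+L)⁻¹U, row 0 first, T[0,1] = -(-2)/(-17) = -0.1176; later rows by forward substitution.
  T[0,:] = [+0.0000 -0.1176 +0.1176 +0.1176 +0.1765]
  T[1,:] = [+0.0000 -0.0523 +0.3856 +0.7190 -0.2549]
  T[2,:] = [+0.0000 -0.0025 +0.0670 +0.1961 -0.2543]
  T[3,:] = [+0.0000 +0.0044 +0.0660 +0.1462 -0.0457]
  T[4,:] = [+0.0000 +0.0324 -0.1978 -0.3550 +0.0702]
|eigenvalues of T|: 0.3914, 0.1656, 0.0147, 0.0147, 0.0000.
ρ(T) = max|λ| = 0.3914; 0.3914 < 1: convergent.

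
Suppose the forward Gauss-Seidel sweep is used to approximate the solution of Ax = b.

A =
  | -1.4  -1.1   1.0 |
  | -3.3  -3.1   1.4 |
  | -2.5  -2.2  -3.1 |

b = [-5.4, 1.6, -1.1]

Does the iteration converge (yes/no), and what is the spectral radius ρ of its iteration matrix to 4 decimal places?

yes, ρ = 0.8259

Let D = diag(-1.4, -3.1, -3.1); L, U the strict triangles.
T_GS = -(D+L)⁻¹U: row 0 first, T[0,2] = -(1)/(-1.4) = +0.7143; later rows by forward substitution.
  T[0,:] = [+0.0000, -0.7857, +0.7143]
  T[1,:] = [+0.0000, +0.8364, -0.3088]
  T[2,:] = [+0.0000, +0.0401, -0.3569]
eigenvalue magnitudes: 0.8259, 0.3465, 0.0000.
ρ = 0.8259; 0.8259 < 1 ⇒ converges.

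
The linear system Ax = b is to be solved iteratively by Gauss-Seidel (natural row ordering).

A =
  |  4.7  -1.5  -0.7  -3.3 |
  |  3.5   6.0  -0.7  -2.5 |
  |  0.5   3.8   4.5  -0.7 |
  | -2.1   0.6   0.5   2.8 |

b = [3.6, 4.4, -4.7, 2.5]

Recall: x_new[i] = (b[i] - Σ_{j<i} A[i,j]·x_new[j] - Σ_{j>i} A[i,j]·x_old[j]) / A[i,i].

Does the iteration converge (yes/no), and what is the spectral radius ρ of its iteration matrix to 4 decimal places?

Diagonal D = diag(4.7, 6, 4.5, 2.8); L, U strict lower/upper.
T_GS = -(D+L)⁻¹U: row 0 first, T[0,3] = -(-3.3)/(4.7) = +0.7021; later rows by forward substitution.
  T[0,:] = [+0.0000 +0.3191 +0.1489 +0.7021]
  T[1,:] = [+0.0000 -0.1862 +0.0298 +0.0071]
  T[2,:] = [+0.0000 +0.1217 -0.0417 +0.0716]
  T[3,:] = [+0.0000 +0.2575 +0.1128 +0.5123]
moduli |λ_i(T)| = 0.5307, 0.2066, 0.0396, 0.0000.
spectral radius ρ = 0.5307; 0.5307 < 1 ⇒ converges.

yes, ρ = 0.5307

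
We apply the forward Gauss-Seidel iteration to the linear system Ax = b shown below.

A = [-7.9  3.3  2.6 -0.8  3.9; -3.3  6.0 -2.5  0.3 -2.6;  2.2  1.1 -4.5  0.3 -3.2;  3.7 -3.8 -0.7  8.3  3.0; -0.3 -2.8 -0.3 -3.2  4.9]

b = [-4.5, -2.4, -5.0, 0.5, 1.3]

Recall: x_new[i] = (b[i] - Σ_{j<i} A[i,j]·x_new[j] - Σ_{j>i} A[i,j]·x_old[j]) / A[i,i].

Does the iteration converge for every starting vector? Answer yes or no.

yes

Split A = D + L + U, D = diag(-7.9, 6, -4.5, 8.3, 4.9).
T_GS = -(D+L)⁻¹U: row 0 first, T[0,4] = -(3.9)/(-7.9) = +0.4937; later rows by forward substitution.
  T[0,:] = [+0.0000, +0.4177, +0.3291, -0.1013, +0.4937]
  T[1,:] = [+0.0000, +0.2297, +0.5977, -0.1057, +0.7049]
  T[2,:] = [+0.0000, +0.2604, +0.3070, -0.0087, -0.2975]
  T[3,:] = [+0.0000, -0.0591, +0.1528, -0.0040, -0.2839]
  T[4,:] = [+0.0000, +0.1342, +0.4803, -0.0697, +0.2294]
moduli |λ_i(T)| = 0.7578, 0.2351, 0.2351, 0.0061, 0.0000.
ρ(T) = max|λ| = 0.7578; 0.7578 < 1: convergent.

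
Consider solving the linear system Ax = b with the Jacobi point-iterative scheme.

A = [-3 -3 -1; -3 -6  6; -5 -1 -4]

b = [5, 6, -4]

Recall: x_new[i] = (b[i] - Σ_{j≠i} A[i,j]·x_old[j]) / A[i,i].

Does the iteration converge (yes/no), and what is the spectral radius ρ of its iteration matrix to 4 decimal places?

A = D + L + U where D = diag(-3, -6, -4).
Jacobi: T = -D⁻¹(L+U), T[1,0] = -(-3)/(-6) = -0.5000; T[1,1] = 0.
  T[0,:] = [+0.0000  -1.0000  -0.3333]
  T[1,:] = [-0.5000  +0.0000  +1.0000]
  T[2,:] = [-1.2500  -0.2500  +0.0000]
|eigenvalues of T|: 1.2716, 0.9748, 0.9748.
ρ(T) = max|λ| = 1.2716; 1.2716 > 1 ⇒ diverges.

no, ρ = 1.2716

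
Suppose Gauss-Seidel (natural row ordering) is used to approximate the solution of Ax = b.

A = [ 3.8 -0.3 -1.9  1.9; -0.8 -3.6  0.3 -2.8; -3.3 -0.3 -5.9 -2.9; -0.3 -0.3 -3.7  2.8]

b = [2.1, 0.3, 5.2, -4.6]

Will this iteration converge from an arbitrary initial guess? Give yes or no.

yes

Write A = D+L+U with D = diag(3.8, -3.6, -5.9, 2.8).
T_GS = -(D+L)⁻¹U: row 0 first, T[0,3] = -(1.9)/(3.8) = -0.5000; later rows by forward substitution.
  T[0,:] = [+0.0000, +0.0789, +0.5000, -0.5000]
  T[1,:] = [+0.0000, -0.0175, -0.0278, -0.6667]
  T[2,:] = [+0.0000, -0.0433, -0.2782, -0.1780]
  T[3,:] = [+0.0000, -0.0506, -0.3171, -0.3602]
eigenvalue magnitudes: 0.6247, 0.0235, 0.0235, 0.0000.
spectral radius ρ = 0.6247; 0.6247 < 1: convergent.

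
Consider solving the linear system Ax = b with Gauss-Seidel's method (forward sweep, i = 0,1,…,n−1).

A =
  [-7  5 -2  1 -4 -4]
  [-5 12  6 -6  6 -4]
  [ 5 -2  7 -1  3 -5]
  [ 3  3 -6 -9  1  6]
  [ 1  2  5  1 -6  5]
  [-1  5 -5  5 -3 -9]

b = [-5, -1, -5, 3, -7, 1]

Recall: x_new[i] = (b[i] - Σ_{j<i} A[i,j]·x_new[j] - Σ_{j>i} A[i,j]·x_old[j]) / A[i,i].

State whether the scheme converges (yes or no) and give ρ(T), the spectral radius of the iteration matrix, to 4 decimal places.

no, ρ = 1.4343

Diagonal D = diag(-7, 12, 7, -9, -6, -9); L, U strict lower/upper.
Gauss-Seidel: T = -(D+L)⁻¹U, row 0 first, T[0,2] = -(-2)/(-7) = -0.2857; later rows by forward substitution.
  T[0,:] = [+0.0000  +0.7143  -0.2857  +0.1429  -0.5714  -0.5714]
  T[1,:] = [+0.0000  +0.2976  -0.6190  +0.5595  -0.7381  +0.0952]
  T[2,:] = [+0.0000  -0.4252  +0.0272  +0.2007  -0.2313  +1.1497]
  T[3,:] = [+0.0000  +0.6207  -0.3197  +0.1003  -0.1712  -0.2585]
  T[4,:] = [+0.0000  -0.0326  -0.2846  +0.3943  -0.5625  +1.6848]
  T[5,:] = [+0.0000  +0.6779  -0.4101  +0.1078  -0.1257  -1.2275]
moduli |λ_i(T)| = 1.4343, 0.4153, 0.4153, 0.1361, 0.0156, 0.0000.
ρ(T) = max|λ| = 1.4343; 1.4343 > 1, so it fails to converge.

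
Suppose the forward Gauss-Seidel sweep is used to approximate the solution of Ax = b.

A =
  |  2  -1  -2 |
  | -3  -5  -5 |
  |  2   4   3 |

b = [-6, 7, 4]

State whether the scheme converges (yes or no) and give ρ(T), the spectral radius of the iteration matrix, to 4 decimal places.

Let D = diag(2, -5, 3); L, U the strict triangles.
Gauss-Seidel: T = -(D+L)⁻¹U, row 0 first, T[0,1] = -(-1)/(2) = +0.5000; later rows by forward substitution.
  T[0,:] = [+0.0000  +0.5000  +1.0000]
  T[1,:] = [+0.0000  -0.3000  -1.6000]
  T[2,:] = [+0.0000  +0.0667  +1.4667]
eigenvalue magnitudes: 1.4041, 0.2374, 0.0000.
ρ = 1.4041; 1.4041 > 1: divergent.

no, ρ = 1.4041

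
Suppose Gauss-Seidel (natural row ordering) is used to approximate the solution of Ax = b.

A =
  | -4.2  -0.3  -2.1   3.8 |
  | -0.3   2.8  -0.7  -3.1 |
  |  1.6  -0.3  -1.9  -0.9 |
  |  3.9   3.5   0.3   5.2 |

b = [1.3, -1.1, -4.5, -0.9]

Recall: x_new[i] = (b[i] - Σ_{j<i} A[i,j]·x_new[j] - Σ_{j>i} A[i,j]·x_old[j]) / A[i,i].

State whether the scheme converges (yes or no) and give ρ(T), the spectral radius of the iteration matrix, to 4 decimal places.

no, ρ = 1.5755

Let D = diag(-4.2, 2.8, -1.9, 5.2); L, U the strict triangles.
T_GS = -(D+L)⁻¹U: row 0 first, T[0,3] = -(3.8)/(-4.2) = +0.9048; later rows by forward substitution.
  T[0,:] = [+0.0000 -0.0714 -0.5000 +0.9048]
  T[1,:] = [+0.0000 -0.0077 +0.1964 +1.2041]
  T[2,:] = [+0.0000 -0.0589 -0.4521 +0.0981]
  T[3,:] = [+0.0000 +0.0621 +0.2689 -1.4947]
|roots of det(T-λI)|: 1.5755, 0.3680, 0.0109, 0.0000.
spectral radius ρ = 1.5755; 1.5755 > 1, so it fails to converge.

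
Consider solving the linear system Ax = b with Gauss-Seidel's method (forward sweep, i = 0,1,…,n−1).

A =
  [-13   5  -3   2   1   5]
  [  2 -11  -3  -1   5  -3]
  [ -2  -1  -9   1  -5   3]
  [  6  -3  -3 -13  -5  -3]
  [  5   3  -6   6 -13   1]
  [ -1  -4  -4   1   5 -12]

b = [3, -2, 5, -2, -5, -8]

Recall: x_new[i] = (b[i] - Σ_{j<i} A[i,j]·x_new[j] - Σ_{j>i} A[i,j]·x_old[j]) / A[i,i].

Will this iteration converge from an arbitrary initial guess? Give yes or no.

yes

Let D = diag(-13, -11, -9, -13, -13, -12); L, U the strict triangles.
GS T = -(D+L)⁻¹U: row 0 first, T[0,1] = -(5)/(-13) = +0.3846; later rows by forward substitution.
  T[0,:] = [+0.0000  +0.3846  -0.2308  +0.1538  +0.0769  +0.3846]
  T[1,:] = [+0.0000  +0.0699  -0.3147  -0.0629  +0.4685  -0.2028]
  T[2,:] = [+0.0000  -0.0932  +0.0862  +0.0839  -0.6247  +0.2704]
  T[3,:] = [+0.0000  +0.1829  -0.0538  +0.0662  -0.3131  -0.0689]
  T[4,:] = [+0.0000  +0.2915  -0.2260  +0.0365  +0.2815  +0.0215]
  T[5,:] = [+0.0000  +0.1124  -0.0033  +0.0009  +0.1369  -0.0514]
|eigenvalues of T|: 0.7829, 0.2135, 0.1692, 0.1692, 0.0060, 0.0000.
spectral radius ρ = 0.7829; 0.7829 < 1: convergent.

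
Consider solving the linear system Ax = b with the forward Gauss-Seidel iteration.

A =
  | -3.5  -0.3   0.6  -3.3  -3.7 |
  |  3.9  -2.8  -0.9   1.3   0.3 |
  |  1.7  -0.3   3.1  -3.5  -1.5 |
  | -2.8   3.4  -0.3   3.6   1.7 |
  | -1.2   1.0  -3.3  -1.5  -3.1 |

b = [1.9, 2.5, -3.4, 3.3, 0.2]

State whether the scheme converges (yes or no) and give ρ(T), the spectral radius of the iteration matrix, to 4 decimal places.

no, ρ = 1.1468

Write A = D+L+U with D = diag(-3.5, -2.8, 3.1, 3.6, -3.1).
GS T = -(D+L)⁻¹U: row 0 first, T[0,4] = -(-3.7)/(-3.5) = -1.0571; later rows by forward substitution.
  T[0,:] = [+0.0000  -0.0857  +0.1714  -0.9429  -1.0571]
  T[1,:] = [+0.0000  -0.1194  -0.0827  -0.8490  -1.3653]
  T[2,:] = [+0.0000  +0.0355  -0.1020  +1.5639  +0.9315]
  T[3,:] = [+0.0000  +0.0490  +0.2029  +0.1988  +0.0726]
  T[4,:] = [+0.0000  -0.0668  -0.0826  -1.6699  -1.0579]
eigenvalue magnitudes: 1.1468, 0.3681, 0.2474, 0.0544, 0.0000.
spectral radius ρ = 1.1468; 1.1468 > 1: divergent.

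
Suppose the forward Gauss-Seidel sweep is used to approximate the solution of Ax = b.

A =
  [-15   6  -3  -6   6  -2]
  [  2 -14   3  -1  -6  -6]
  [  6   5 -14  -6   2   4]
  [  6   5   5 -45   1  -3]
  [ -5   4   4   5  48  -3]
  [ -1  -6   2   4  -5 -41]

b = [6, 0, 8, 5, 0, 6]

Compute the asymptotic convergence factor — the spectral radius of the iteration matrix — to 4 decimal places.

Diagonal D = diag(-15, -14, -14, -45, 48, -41); L, U strict lower/upper.
T_GS = -(D+L)⁻¹U: row 0 first, T[0,1] = -(6)/(-15) = +0.4000; later rows by forward substitution.
  T[0,:] = [+0.0000  +0.4000  -0.2000  -0.4000  +0.4000  -0.1333]
  T[1,:] = [+0.0000  +0.0571  +0.1857  -0.1286  -0.3714  -0.4476]
  T[2,:] = [+0.0000  +0.1918  -0.0194  -0.6459  +0.1816  +0.0687]
  T[3,:] = [+0.0000  +0.0810  -0.0082  -0.1394  +0.0545  -0.1265]
  T[4,:] = [+0.0000  +0.0125  -0.0338  +0.0374  +0.0518  +0.0934]
  T[5,:] = [+0.0000  -0.0024  -0.0199  -0.0211  +0.0525  +0.0484]
eigenvalue magnitudes: 0.2591, 0.1743, 0.1743, 0.0287, 0.0055, 0.0000.
spectral radius ρ = 0.2591; 0.2591 < 1 ⇒ converges.

0.2591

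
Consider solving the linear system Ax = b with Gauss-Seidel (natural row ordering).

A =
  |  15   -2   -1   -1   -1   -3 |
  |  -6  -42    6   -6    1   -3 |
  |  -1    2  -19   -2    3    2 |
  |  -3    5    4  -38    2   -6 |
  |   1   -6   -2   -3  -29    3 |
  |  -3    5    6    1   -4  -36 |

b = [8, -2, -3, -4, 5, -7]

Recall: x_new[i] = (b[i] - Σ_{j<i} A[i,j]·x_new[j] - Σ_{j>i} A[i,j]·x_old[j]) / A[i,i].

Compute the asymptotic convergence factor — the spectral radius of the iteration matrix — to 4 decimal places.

0.1571

Diagonal D = diag(15, -42, -19, -38, -29, -36); L, U strict lower/upper.
Gauss-Seidel: T = -(D+L)⁻¹U, row 0 first, T[0,4] = -(-1)/(15) = +0.0667; later rows by forward substitution.
  T[0,:] = [+0.0000 +0.1333 +0.0667 +0.0667 +0.0667 +0.2000]
  T[1,:] = [+0.0000 -0.0190 +0.1333 -0.1524 +0.0143 -0.1000]
  T[2,:] = [+0.0000 -0.0090 +0.0105 -0.1248 +0.1559 +0.0842]
  T[3,:] = [+0.0000 -0.0140 +0.0134 -0.0385 +0.0657 -0.1780]
  T[4,:] = [+0.0000 +0.0106 -0.0274 +0.0464 -0.0182 +0.1436]
  T[5,:] = [+0.0000 -0.0168 +0.0181 -0.0537 +0.0263 -0.0374]
|eigenvalues of T|: 0.1571, 0.0709, 0.0634, 0.0634, 0.0203, 0.0000.
ρ(T) = max|λ| = 0.1571; 0.1571 < 1, so it converges for any x₀.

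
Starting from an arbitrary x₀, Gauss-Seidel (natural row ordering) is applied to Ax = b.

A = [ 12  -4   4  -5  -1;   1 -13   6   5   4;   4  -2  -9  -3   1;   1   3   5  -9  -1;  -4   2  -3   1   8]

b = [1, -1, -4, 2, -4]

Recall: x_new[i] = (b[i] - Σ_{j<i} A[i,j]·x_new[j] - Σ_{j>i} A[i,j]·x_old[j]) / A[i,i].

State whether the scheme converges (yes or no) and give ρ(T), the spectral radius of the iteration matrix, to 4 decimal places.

Write A = D+L+U with D = diag(12, -13, -9, -9, 8).
GS T = -(D+L)⁻¹U: row 0 first, T[0,2] = -(4)/(12) = -0.3333; later rows by forward substitution.
  T[0,:] = [+0.0000, +0.3333, -0.3333, +0.4167, +0.0833]
  T[1,:] = [+0.0000, +0.0256, +0.4359, +0.4167, +0.3141]
  T[2,:] = [+0.0000, +0.1425, -0.2450, -0.2407, +0.0783]
  T[3,:] = [+0.0000, +0.1247, -0.0279, +0.0514, +0.0464]
  T[4,:] = [+0.0000, +0.1981, -0.3640, +0.0075, -0.0133]
|eigenvalues of T|: 0.5047, 0.3805, 0.1218, 0.1218, 0.0000.
spectral radius ρ = 0.5047; 0.5047 < 1, so it converges for any x₀.

yes, ρ = 0.5047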